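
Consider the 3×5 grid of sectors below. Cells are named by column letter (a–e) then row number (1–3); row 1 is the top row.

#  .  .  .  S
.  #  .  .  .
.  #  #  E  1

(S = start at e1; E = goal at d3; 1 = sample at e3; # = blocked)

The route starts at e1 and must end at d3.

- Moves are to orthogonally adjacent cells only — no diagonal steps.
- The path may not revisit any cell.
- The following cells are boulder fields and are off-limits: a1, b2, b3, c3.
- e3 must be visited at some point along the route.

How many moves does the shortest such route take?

3

Any route passes through e3 somewhere between e1 and d3. Summing Manhattan distances along the two legs (e1 → e3 → d3) gives a lower bound of 2 + 1 = 3 moves.
A route of 3 moves achieves this: e1 → e2 → e3 → d3.
Since 3 matches the lower bound, it is optimal.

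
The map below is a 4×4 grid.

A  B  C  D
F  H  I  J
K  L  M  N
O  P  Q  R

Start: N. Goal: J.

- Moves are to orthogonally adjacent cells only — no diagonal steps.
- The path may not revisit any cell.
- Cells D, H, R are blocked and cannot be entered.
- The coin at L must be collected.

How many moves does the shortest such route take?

9

Any route passes through L somewhere between N and J. Summing Manhattan distances along the two legs (N → L → J) gives a lower bound of 2 + 3 = 5 moves.
The shortest route satisfying every rule uses 9 moves: N → M → L → K → F → A → B → C → I → J.
The no-revisit rule (legs can't share cells) pushes the minimum above the 5-move bound; an exhaustive check rules out every length from 5 to 8 (on a 4-connected grid the length of any start-to-goal walk has the same parity as the Manhattan bound, so only lengths 5, 7, 9, … need checking), leaving 9 as the minimum.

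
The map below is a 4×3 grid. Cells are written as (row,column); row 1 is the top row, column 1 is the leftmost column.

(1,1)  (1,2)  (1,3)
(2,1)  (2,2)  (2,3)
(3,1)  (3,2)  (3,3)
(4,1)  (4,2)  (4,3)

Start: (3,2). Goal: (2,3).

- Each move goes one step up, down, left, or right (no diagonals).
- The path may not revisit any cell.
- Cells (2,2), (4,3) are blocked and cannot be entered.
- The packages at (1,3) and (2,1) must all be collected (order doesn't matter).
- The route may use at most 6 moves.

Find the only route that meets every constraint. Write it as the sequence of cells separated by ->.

(3,2) -> (3,1) -> (2,1) -> (1,1) -> (1,2) -> (1,3) -> (2,3)

The 6-move cap with required stops at (1,3), (2,1) leaves no slack for detours.
Route from (3,2): left 1 to (3,1), up 2 to (1,1), right 2 to (1,3), down 1 to (2,3) — 6 moves in all.
Check: all required cells visited; 6 ≤ 6 moves.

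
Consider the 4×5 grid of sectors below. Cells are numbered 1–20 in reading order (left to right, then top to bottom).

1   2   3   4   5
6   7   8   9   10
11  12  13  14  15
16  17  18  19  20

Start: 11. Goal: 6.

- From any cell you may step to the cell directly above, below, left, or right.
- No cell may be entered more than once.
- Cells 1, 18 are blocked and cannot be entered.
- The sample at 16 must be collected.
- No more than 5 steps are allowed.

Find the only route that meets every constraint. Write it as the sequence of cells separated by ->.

Any route must reach 16 and still end at 6 within 5 moves, so the order of the required stops is forced.
Route from 11: down to 16, right to 17, 2× up (reaching 7), left to 6 — 5 moves in all.
Check: all required cells visited; 5 ≤ 5 moves.

11 -> 16 -> 17 -> 12 -> 7 -> 6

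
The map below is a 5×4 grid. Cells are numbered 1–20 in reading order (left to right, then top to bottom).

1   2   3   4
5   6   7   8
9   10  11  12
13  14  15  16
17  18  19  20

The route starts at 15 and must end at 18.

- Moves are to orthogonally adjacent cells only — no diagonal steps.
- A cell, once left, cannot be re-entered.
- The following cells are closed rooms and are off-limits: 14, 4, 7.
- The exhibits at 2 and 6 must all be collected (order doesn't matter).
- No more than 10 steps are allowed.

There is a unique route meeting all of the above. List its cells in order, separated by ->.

Any route must reach 2 and 6 and still end at 18 within 10 moves, so the order of the required stops is forced.
Route from 15: up 1 to 11, left 1 to 10, up 2 to 2, left 1 to 1, down 4 to 17, right 1 to 18 — 10 moves in all.
Check: all required cells visited; 10 ≤ 10 moves.

15 -> 11 -> 10 -> 6 -> 2 -> 1 -> 5 -> 9 -> 13 -> 17 -> 18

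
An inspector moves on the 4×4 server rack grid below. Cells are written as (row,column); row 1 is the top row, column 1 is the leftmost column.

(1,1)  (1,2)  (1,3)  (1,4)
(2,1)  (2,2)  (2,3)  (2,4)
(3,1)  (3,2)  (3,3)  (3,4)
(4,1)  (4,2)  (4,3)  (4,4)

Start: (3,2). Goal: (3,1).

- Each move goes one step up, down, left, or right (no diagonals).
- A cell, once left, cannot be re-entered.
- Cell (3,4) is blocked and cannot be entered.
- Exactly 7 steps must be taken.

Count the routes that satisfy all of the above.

Need simple routes of exactly 7 moves from (3,2) to (3,1) (Manhattan distance 1, so 3 moves are spent on a detour and 3 undoing it).
Enumerating: (3,2) (2,2) (2,3) (1,3) (1,2) (1,1) (2,1) (3,1) | (3,2) (2,2) (2,3) (3,3) (4,3) (4,2) (4,1) (3,1) | (3,2) (4,2) (4,3) (3,3) (2,3) (2,2) (2,1) (3,1) | (3,2) (3,3) (2,3) (1,3) (1,2) (2,2) (2,1) (3,1) | (3,2) (3,3) (2,3) (1,3) (1,2) (1,1) (2,1) (3,1) | (3,2) (3,3) (2,3) (2,2) (1,2) (1,1) (2,1) (3,1).
That gives 6 routes.

6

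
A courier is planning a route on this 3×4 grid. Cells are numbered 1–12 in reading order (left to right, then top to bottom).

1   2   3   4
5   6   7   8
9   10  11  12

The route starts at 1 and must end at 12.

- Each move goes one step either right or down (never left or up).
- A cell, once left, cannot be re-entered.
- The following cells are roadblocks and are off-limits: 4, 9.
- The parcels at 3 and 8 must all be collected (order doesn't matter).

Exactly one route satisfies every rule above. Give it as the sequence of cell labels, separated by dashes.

1 - 2 - 3 - 7 - 8 - 12

Moves only go right or down, so the column and row indices never decrease.
Route from 1: right 2 to 3, down 1 to 7, right 1 to 8, down 1 to 12 — 5 moves in all.
Check: all required cells visited.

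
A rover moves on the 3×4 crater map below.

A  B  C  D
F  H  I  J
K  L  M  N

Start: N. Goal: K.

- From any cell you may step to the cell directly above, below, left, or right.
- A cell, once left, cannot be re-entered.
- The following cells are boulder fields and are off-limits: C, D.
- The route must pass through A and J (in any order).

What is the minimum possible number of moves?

7

Any route passes through A and J in some order between N and K. Summing Manhattan distances along each leg and taking the cheapest ordering (N → J → A → K) gives a lower bound of 1 + 4 + 2 = 7 moves.
A route of 7 moves achieves this: N → J → I → H → B → A → F → K.
Since 7 matches the lower bound, it is optimal.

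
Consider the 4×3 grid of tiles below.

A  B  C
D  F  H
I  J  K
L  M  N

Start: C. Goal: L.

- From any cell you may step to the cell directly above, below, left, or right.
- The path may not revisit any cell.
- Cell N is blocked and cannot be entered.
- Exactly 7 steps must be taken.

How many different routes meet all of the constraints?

9

Need simple routes of exactly 7 moves from C to L (Manhattan distance 5, so 1 moves are spent on a detour and 1 undoing it).
Branch systematically from the start, pruning whenever the remaining move budget drops below the Manhattan distance to L or differs from it in parity. Grouping the completions by first move — via H: 3; via B: 6 — and summing: 3 + 6 = 9.
That gives 9 routes.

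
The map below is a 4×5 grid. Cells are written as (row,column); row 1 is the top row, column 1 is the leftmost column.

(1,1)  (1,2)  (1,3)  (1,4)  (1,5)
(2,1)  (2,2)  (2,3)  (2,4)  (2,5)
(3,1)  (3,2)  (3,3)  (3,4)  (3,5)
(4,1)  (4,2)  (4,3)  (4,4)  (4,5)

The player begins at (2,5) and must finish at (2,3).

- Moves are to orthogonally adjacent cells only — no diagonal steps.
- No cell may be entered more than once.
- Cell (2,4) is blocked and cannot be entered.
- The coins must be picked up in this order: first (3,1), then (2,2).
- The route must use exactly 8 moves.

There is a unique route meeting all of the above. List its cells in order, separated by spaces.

(2,5) (3,5) (3,4) (3,3) (3,2) (3,1) (2,1) (2,2) (2,3)

The waypoints must appear in the order (3,1), (2,2), with no cell reused.
Route from (2,5): down 1 to (3,5), left 4 to (3,1), up 1 to (2,1), right 2 to (2,3) — 8 moves in all.
Check: order respected ((3,1) at step 5, (2,2) at step 7); 8 moves as required.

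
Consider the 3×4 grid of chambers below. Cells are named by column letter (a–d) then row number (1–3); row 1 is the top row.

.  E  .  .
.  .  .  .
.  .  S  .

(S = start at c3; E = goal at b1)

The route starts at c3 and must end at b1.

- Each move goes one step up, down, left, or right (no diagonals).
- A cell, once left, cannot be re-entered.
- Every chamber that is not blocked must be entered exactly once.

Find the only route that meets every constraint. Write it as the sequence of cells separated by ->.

Need to visit all 12 open cells exactly once, starting at c3 and ending at b1.
Cell d1 has only two open neighbours (d2 and c1), so the path must pass straight through it: one of those is the cell it's entered from and the other is where it exits.
Route from c3: right 1 to d3, up 2 to d1, left 1 to c1, down 1 to c2, left 1 to b2, down 1 to b3, left 1 to a3, up 2 to a1, right 1 to b1 — 11 moves in all.
Check: all 12 open cells covered.

c3 -> d3 -> d2 -> d1 -> c1 -> c2 -> b2 -> b3 -> a3 -> a2 -> a1 -> b1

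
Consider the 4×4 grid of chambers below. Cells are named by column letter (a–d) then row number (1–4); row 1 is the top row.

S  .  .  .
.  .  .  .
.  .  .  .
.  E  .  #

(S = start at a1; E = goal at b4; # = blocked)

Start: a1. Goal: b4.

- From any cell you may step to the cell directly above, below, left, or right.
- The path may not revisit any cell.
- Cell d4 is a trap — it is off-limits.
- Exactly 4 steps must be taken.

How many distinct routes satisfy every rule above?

4

Need simple routes of exactly 4 moves from a1 to b4 (Manhattan distance 4, so 0 moves are spent on a detour and 0 undoing it).
Enumerating: a1 a2 a3 a4 b4 | a1 a2 a3 b3 b4 | a1 a2 b2 b3 b4 | a1 b1 b2 b3 b4.
That gives 4 routes.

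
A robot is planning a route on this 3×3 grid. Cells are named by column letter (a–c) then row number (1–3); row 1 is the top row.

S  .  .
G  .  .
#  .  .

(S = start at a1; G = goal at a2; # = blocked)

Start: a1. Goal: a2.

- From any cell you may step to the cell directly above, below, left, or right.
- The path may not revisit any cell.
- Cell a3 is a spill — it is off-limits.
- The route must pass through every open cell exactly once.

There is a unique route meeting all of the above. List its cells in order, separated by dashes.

Need to visit all 8 open cells exactly once, starting at a1 and ending at a2.
Cell c3 has only two open neighbours (c2 and b3), so the path must pass straight through it: one of those is the cell it's entered from and the other is where it exits.
Route from a1: 2× right (reaching c1), 2× down (reaching c3), left to b3, up to b2, left to a2 — 7 moves in all.
Check: all 8 open cells covered.

a1 - b1 - c1 - c2 - c3 - b3 - b2 - a2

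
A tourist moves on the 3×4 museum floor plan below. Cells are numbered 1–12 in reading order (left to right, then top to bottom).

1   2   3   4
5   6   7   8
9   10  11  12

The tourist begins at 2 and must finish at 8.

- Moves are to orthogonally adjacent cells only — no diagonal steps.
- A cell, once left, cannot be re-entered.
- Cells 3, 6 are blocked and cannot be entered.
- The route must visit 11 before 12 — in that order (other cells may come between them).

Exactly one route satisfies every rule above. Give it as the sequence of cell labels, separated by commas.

The waypoints must appear in the order 11, 12, with no cell reused.
Route from 2: left 1 to 1, down 2 to 9, right 3 to 12, up 1 to 8 — 7 moves in all.
Check: order respected (11 at step 5, 12 at step 6).

2, 1, 5, 9, 10, 11, 12, 8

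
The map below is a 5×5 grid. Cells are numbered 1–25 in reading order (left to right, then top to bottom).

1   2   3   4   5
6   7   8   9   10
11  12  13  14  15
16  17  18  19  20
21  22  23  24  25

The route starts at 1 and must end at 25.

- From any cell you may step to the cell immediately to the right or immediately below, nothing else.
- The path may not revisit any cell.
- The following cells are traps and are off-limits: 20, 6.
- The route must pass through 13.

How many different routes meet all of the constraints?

9

A right/down-only route from 1 to 25 makes exactly 4 down-moves and 4 right-moves in some order.
With no other constraints that would be C(8,4) = 70 routes.
Split at 13 and multiply the segment counts (each segment already excludes blocked cells): 1→13: 3; 13→25: 3; product = 9.
That gives 9 routes.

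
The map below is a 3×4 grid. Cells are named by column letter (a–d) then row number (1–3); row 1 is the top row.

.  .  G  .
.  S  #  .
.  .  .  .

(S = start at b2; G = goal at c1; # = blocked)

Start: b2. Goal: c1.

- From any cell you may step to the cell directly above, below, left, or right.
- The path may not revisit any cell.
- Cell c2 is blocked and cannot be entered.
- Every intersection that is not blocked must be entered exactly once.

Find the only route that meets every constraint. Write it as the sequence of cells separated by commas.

b2, b1, a1, a2, a3, b3, c3, d3, d2, d1, c1

Need to visit all 11 open cells exactly once, starting at b2 and ending at c1.
Cell d3 has only two open neighbours (d2 and c3), so the path must pass straight through it: one of those is the cell it's entered from and the other is where it exits.
Route from b2: up 1 to b1, left 1 to a1, down 2 to a3, right 3 to d3, up 2 to d1, left 1 to c1 — 10 moves in all.
Check: all 11 open cells covered.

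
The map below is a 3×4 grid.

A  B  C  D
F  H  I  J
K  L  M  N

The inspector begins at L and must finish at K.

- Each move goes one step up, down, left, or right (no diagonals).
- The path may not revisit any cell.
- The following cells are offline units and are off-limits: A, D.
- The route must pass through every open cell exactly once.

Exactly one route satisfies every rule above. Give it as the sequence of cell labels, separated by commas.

Need to visit all 10 open cells exactly once, starting at L and ending at K.
Cell C has only two open neighbours (I and B), so the path must pass straight through it: one of those is the cell it's entered from and the other is where it exits.
Route from L: right 2 to N, up 1 to J, left 1 to I, up 1 to C, left 1 to B, down 1 to H, left 1 to F, down 1 to K — 9 moves in all.
Check: all 10 open cells covered.

L, M, N, J, I, C, B, H, F, K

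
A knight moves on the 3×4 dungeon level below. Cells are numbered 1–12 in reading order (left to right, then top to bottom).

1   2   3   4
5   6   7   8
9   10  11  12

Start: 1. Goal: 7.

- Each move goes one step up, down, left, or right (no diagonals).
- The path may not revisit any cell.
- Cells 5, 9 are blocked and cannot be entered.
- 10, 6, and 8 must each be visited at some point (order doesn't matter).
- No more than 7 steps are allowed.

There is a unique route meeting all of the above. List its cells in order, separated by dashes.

The 7-move cap with required stops at 10, 6, 8 leaves no slack for detours.
Route from 1: right 1 to 2, down 2 to 10, right 2 to 12, up 1 to 8, left 1 to 7 — 7 moves in all.
Check: all required cells visited; 7 ≤ 7 moves.

1 - 2 - 6 - 10 - 11 - 12 - 8 - 7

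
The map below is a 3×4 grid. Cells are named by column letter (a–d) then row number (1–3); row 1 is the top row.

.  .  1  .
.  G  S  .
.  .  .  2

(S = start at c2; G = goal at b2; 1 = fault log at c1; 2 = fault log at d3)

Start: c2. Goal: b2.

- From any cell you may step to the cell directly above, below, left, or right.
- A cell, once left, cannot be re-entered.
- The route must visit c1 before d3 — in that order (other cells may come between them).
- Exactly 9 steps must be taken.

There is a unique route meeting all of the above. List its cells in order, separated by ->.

c2 -> c1 -> d1 -> d2 -> d3 -> c3 -> b3 -> a3 -> a2 -> b2

The waypoints must appear in the order c1, d3, with no cell reused.
Route from c2: up to c1, right to d1, 2× down (reaching d3), 3× left (reaching a3), up to a2, right to b2 — 9 moves in all.
Check: order respected (1 at step 1, 2 at step 4); 9 moves as required.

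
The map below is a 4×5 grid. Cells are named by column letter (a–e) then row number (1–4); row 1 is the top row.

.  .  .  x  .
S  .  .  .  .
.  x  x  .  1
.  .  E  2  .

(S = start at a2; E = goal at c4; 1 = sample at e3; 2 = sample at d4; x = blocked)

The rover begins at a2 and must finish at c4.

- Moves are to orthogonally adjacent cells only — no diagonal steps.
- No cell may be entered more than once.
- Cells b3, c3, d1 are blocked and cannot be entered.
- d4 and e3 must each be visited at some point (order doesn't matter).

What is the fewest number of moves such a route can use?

8

Any route passes through d4 and e3 in some order between a2 and c4. Summing Manhattan distances along each leg and taking the cheapest ordering (a2 → e3 → d4 → c4) gives a lower bound of 5 + 2 + 1 = 8 moves.
A route of 8 moves achieves this: a2 → b2 → c2 → d2 → d3 → e3 → e4 → d4 → c4.
Since 8 matches the lower bound, it is optimal.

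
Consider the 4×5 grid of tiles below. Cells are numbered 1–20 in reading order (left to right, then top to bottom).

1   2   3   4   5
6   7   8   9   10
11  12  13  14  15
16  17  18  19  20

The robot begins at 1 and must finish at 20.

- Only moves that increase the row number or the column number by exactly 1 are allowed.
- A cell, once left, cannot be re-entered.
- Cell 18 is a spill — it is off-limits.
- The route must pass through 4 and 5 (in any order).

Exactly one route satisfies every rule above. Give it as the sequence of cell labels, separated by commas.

Moves only go right or down, so the column and row indices never decrease.
Route from 1: right 4 to 5, down 3 to 20 — 7 moves in all.
Check: all required cells visited.

1, 2, 3, 4, 5, 10, 15, 20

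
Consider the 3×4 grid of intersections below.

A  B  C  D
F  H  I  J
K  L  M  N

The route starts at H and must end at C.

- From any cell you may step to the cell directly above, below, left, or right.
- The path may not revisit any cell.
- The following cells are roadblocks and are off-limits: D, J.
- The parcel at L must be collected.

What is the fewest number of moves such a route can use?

4

Any route passes through L somewhere between H and C. Summing Manhattan distances along the two legs (H → L → C) gives a lower bound of 1 + 3 = 4 moves.
A route of 4 moves achieves this: H → L → M → I → C.
Since 4 matches the lower bound, it is optimal.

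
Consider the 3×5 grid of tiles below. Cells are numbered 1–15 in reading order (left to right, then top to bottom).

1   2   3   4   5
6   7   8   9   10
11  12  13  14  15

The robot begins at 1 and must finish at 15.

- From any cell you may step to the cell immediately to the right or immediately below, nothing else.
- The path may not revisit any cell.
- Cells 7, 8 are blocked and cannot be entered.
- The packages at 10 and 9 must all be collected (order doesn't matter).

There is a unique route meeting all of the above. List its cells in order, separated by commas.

Moves only go right or down, so the column and row indices never decrease.
Route from 1: right 3 to 4, down 1 to 9, right 1 to 10, down 1 to 15 — 6 moves in all.
Check: all required cells visited.

1, 2, 3, 4, 9, 10, 15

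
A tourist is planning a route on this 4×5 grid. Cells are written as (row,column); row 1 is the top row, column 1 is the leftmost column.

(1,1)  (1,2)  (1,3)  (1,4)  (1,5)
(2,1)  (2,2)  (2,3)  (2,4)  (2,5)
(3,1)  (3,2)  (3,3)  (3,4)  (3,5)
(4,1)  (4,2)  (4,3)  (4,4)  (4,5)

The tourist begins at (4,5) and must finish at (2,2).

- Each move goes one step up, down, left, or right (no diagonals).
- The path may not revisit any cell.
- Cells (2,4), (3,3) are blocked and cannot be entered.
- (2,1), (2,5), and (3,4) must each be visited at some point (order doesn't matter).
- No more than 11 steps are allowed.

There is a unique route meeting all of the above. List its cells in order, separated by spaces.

(4,5) (4,4) (3,4) (3,5) (2,5) (1,5) (1,4) (1,3) (1,2) (1,1) (2,1) (2,2)

The 11-move cap with required stops at (2,1), (2,5), (3,4) leaves no slack for detours.
Route from (4,5): left to (4,4), up to (3,4), right to (3,5), 2× up (reaching (1,5)), 4× left (reaching (1,1)), down to (2,1), right to (2,2) — 11 moves in all.
Check: all required cells visited; 11 ≤ 11 moves.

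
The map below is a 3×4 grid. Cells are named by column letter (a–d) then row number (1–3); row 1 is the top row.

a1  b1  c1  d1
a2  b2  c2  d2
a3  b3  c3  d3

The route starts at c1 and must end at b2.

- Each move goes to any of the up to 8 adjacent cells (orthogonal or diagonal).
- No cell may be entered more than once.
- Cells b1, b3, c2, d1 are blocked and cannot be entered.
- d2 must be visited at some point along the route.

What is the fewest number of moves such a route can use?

3

Any route passes through d2 somewhere between c1 and b2. Summing Chebyshev distances along the two legs (c1 → d2 → b2) gives a lower bound of 1 + 2 = 3 moves.
A route of 3 moves achieves this: c1 → d2 → c3 → b2.
Since 3 matches the lower bound, it is optimal.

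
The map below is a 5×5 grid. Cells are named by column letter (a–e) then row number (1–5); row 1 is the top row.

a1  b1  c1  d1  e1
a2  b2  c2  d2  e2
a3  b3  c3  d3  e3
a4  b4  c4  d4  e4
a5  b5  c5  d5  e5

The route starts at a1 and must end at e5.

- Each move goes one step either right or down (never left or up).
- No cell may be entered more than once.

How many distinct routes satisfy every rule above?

70

A right/down-only route from a1 to e5 makes exactly 4 down-moves and 4 right-moves in some order.
With no other constraints that would be C(8,4) = 70 routes.
That gives 70 routes.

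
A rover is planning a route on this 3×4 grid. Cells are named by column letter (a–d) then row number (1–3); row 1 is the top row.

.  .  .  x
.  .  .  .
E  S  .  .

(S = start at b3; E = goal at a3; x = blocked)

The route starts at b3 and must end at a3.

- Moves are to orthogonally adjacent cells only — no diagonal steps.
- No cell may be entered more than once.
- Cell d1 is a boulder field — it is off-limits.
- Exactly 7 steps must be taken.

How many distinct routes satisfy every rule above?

5

Need simple routes of exactly 7 moves from b3 to a3 (Manhattan distance 1, so 3 moves are spent on a detour and 3 undoing it).
Enumerating: b3 b2 c2 c1 b1 a1 a2 a3 | b3 c3 c2 c1 b1 b2 a2 a3 | b3 c3 c2 c1 b1 a1 a2 a3 | b3 c3 c2 b2 b1 a1 a2 a3 | b3 c3 d3 d2 c2 b2 a2 a3.
That gives 5 routes.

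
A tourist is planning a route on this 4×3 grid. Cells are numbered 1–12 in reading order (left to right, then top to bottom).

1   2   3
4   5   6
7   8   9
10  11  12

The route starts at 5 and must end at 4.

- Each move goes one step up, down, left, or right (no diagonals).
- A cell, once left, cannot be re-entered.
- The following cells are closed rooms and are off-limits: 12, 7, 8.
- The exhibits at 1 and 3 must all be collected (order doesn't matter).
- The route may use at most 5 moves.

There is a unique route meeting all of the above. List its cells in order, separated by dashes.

The budget equals the shortest possible length, so every move has to be on a shortest route through the required cells.
Route from 5: right 1 to 6, up 1 to 3, left 2 to 1, down 1 to 4 — 5 moves in all.
Check: all required cells visited; 5 ≤ 5 moves.

5 - 6 - 3 - 2 - 1 - 4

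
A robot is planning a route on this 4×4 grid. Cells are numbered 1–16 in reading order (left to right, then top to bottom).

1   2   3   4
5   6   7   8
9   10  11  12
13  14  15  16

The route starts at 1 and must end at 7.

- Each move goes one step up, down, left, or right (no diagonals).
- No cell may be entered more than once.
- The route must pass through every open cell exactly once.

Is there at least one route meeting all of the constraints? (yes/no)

yes

One route that works: 1 → 5 → 9 → 13 → 14 → 10 → 6 → 2 → 3 → 4 → 8 → 12 → 16 → 15 → 11 → 7.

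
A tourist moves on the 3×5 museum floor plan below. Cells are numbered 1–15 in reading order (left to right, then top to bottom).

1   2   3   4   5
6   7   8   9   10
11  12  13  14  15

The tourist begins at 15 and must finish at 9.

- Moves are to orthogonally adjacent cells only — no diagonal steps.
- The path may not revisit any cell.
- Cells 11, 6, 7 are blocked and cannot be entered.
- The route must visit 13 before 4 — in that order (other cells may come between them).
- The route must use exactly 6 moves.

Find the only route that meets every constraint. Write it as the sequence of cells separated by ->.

15 -> 14 -> 13 -> 8 -> 3 -> 4 -> 9

The waypoints must appear in the order 13, 4, with no cell reused.
Route from 15: left 2 to 13, up 2 to 3, right 1 to 4, down 1 to 9 — 6 moves in all.
Check: order respected (13 at step 2, 4 at step 5); 6 moves as required.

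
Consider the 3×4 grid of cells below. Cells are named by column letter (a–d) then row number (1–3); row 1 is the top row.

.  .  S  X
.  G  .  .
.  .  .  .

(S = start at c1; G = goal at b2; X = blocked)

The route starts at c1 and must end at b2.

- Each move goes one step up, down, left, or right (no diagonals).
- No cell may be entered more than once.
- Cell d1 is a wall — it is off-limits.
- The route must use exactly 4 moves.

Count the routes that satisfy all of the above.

2

Need simple routes of exactly 4 moves from c1 to b2 (Manhattan distance 2, so 1 moves are spent on a detour and 1 undoing it).
Enumerating: c1 c2 c3 b3 b2 | c1 b1 a1 a2 b2.
That gives 2 routes.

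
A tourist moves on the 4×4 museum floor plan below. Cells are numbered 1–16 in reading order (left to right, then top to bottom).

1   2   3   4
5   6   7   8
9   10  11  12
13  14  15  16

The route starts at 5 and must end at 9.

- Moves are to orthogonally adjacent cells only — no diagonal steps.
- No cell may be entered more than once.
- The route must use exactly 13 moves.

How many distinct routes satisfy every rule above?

Need simple routes of exactly 13 moves from 5 to 9 (Manhattan distance 1, so 6 moves are spent on a detour and 6 undoing it).
Branch systematically from the start, pruning whenever the remaining move budget drops below the Manhattan distance to 9 or differs from it in parity. Grouping the completions by first move — via 1: 16; via 6: 6 (no valid completion starts via 9) — and summing: 16 + 6 = 22.
That gives 22 routes.

22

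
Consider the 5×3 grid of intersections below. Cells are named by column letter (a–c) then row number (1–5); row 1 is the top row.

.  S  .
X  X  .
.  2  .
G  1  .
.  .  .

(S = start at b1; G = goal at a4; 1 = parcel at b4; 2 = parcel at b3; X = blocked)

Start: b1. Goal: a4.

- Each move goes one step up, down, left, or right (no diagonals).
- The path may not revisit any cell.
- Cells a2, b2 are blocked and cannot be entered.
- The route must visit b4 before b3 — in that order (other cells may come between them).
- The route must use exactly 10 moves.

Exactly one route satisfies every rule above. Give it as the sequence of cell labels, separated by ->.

b1 -> c1 -> c2 -> c3 -> c4 -> c5 -> b5 -> b4 -> b3 -> a3 -> a4

The waypoints must appear in the order b4, b3, with no cell reused.
Route from b1: right to c1, 4× down (reaching c5), left to b5, 2× up (reaching b3), left to a3, down to a4 — 10 moves in all.
Check: order respected (1 at step 7, 2 at step 8); 10 moves as required.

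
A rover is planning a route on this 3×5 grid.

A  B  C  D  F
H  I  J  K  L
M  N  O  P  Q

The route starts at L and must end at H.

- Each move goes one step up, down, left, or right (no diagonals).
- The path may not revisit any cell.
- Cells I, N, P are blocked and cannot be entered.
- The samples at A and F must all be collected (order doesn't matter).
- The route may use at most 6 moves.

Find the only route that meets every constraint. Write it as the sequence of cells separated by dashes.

L - F - D - C - B - A - H

The 6-move cap with required stops at A, F leaves no slack for detours.
Route from L: up to F, 4× left (reaching A), down to H — 6 moves in all.
Check: all required cells visited; 6 ≤ 6 moves.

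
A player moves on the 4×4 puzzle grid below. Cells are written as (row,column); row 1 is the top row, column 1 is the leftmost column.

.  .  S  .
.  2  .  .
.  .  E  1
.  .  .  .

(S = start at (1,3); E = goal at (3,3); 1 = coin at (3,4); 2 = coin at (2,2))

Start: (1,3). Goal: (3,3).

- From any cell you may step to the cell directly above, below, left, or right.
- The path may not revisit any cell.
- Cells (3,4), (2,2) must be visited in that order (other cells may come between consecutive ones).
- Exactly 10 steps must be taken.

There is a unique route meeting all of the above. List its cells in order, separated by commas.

(1,3), (1,4), (2,4), (3,4), (4,4), (4,3), (4,2), (3,2), (2,2), (2,3), (3,3)

The waypoints must appear in the order (3,4), (2,2), with no cell reused.
Route from (1,3): right 1 to (1,4), down 3 to (4,4), left 2 to (4,2), up 2 to (2,2), right 1 to (2,3), down 1 to (3,3) — 10 moves in all.
Check: order respected (1 at step 3, 2 at step 8); 10 moves as required.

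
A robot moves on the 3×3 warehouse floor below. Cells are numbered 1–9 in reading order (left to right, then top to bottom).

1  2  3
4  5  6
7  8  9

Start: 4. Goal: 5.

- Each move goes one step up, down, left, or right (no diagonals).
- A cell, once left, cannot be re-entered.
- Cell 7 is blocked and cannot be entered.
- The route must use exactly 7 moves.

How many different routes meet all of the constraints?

Need simple routes of exactly 7 moves from 4 to 5 (Manhattan distance 1, so 3 moves are spent on a detour and 3 undoing it).
Enumerating: 4 1 2 3 6 9 8 5.
That gives 1 route.

1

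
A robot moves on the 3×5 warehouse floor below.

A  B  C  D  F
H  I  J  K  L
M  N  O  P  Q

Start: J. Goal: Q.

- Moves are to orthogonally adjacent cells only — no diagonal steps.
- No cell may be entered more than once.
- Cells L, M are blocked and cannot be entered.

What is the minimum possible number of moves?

The Manhattan distance from J to Q is |2−3| + |3−5| = 3, so at least 3 moves are needed.
A route of 3 moves achieves this: J → O → P → Q.
Since 3 matches the lower bound, it is optimal.

3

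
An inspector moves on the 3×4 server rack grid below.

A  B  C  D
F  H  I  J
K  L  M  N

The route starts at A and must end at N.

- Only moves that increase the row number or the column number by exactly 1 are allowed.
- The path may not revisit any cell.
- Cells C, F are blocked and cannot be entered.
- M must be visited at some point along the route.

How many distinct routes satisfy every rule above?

2

A right/down-only route from A to N makes exactly 2 down-moves and 3 right-moves in some order.
With no other constraints that would be C(5,2) = 10 routes.
Split at M and multiply the segment counts (each segment already excludes blocked cells): A→M: 2; M→N: 1; product = 2.
That gives 2 routes.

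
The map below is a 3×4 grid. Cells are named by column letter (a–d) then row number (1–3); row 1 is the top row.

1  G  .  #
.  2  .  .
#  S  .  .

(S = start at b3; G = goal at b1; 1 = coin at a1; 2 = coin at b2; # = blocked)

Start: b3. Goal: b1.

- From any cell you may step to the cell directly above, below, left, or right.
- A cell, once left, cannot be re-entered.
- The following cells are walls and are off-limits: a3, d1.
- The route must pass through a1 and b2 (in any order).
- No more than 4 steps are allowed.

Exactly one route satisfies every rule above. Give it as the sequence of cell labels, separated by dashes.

Any route must reach a1 and b2 and still end at b1 within 4 moves, so the order of the required stops is forced.
Route from b3: up to b2, left to a2, up to a1, right to b1 — 4 moves in all.
Check: all required cells visited; 4 ≤ 4 moves.

b3 - b2 - a2 - a1 - b1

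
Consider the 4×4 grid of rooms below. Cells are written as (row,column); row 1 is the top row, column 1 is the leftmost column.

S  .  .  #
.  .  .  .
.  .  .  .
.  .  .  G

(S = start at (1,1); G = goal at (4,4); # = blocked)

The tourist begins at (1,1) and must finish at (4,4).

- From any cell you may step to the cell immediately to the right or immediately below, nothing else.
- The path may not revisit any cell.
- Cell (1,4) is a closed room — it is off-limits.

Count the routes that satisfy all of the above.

A right/down-only route from (1,1) to (4,4) makes exactly 3 down-moves and 3 right-moves in some order.
With no other constraints that would be C(6,3) = 20 routes.
Subtract routes through each blocked cell (inclusion–exclusion for overlaps): − through (1,4): 1 → 19.
That gives 19 routes.

19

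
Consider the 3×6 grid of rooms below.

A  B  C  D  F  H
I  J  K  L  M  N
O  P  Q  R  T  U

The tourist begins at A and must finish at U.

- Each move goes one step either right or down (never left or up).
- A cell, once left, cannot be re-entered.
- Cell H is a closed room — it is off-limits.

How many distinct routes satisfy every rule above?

20

A right/down-only route from A to U makes exactly 2 down-moves and 5 right-moves in some order.
With no other constraints that would be C(7,2) = 21 routes.
Subtract routes through each blocked cell (inclusion–exclusion for overlaps): − through H: 1 → 20.
That gives 20 routes.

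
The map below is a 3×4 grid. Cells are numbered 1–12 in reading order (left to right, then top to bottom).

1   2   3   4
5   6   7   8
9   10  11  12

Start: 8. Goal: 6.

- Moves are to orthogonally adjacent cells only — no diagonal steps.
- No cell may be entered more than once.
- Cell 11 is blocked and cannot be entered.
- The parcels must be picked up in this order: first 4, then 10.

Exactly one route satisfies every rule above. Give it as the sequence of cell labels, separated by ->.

The waypoints must appear in the order 4, 10, with no cell reused.
Route from 8: up 1 to 4, left 3 to 1, down 2 to 9, right 1 to 10, up 1 to 6 — 8 moves in all.
Check: order respected (4 at step 1, 10 at step 7).

8 -> 4 -> 3 -> 2 -> 1 -> 5 -> 9 -> 10 -> 6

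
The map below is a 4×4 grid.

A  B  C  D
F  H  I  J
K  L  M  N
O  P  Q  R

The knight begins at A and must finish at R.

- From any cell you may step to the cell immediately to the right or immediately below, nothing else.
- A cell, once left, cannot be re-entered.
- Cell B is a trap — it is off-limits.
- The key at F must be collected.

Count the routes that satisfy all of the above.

10

A right/down-only route from A to R makes exactly 3 down-moves and 3 right-moves in some order.
With no other constraints that would be C(6,3) = 20 routes.
Split at F and multiply the segment counts (each segment already excludes blocked cells): A→F: 1; F→R: 10; product = 10.
That gives 10 routes.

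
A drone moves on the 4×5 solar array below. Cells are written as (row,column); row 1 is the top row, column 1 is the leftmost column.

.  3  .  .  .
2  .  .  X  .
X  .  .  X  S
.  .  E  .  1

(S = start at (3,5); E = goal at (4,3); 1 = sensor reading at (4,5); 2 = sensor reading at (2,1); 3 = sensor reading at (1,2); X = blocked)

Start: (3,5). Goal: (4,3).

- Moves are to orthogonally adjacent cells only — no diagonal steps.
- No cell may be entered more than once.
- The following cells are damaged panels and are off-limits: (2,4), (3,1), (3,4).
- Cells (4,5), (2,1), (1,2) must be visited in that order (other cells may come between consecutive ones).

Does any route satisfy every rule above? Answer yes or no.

Even ignoring the required order, no revisit-free route from (3,5) to (4,3) manages to pass through all of (4,5), (2,1), and (1,2): branching out from (3,5), every path either misses one of them or, having collected them, can no longer reach (4,3) without re-entering a cell.

no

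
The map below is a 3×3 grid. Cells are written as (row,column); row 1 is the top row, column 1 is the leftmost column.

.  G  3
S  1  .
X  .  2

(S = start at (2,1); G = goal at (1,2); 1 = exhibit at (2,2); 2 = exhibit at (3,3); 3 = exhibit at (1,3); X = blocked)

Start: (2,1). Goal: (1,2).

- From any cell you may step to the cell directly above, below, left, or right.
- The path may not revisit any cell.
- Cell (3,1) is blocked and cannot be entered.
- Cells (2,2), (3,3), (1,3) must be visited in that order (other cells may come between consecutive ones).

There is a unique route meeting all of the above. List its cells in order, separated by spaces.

The waypoints must appear in the order (2,2), (3,3), (1,3), with no cell reused.
Route from (2,1): right to (2,2), down to (3,2), right to (3,3), 2× up (reaching (1,3)), left to (1,2) — 6 moves in all.
Check: order respected (1 at step 1, 2 at step 3, 3 at step 5).

(2,1) (2,2) (3,2) (3,3) (2,3) (1,3) (1,2)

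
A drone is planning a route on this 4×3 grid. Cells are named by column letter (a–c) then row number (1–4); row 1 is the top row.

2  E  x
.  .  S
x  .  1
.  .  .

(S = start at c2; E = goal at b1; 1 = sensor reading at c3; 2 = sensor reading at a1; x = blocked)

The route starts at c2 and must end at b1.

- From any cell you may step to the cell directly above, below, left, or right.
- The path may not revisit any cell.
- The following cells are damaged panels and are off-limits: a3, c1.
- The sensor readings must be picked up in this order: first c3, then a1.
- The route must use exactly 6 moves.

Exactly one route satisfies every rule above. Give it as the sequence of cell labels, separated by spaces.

c2 c3 b3 b2 a2 a1 b1

The waypoints must appear in the order c3, a1, with no cell reused.
Route from c2: down 1 to c3, left 1 to b3, up 1 to b2, left 1 to a2, up 1 to a1, right 1 to b1 — 6 moves in all.
Check: order respected (1 at step 1, 2 at step 5); 6 moves as required.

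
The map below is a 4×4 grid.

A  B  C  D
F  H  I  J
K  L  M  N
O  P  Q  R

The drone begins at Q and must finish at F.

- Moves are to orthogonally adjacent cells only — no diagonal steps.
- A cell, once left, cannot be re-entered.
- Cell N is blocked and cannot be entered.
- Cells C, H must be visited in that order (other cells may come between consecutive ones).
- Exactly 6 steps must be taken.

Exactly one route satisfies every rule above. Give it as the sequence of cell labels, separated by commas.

The waypoints must appear in the order C, H, with no cell reused.
Route from Q: up 3 to C, left 1 to B, down 1 to H, left 1 to F — 6 moves in all.
Check: order respected (C at step 3, H at step 5); 6 moves as required.

Q, M, I, C, B, H, F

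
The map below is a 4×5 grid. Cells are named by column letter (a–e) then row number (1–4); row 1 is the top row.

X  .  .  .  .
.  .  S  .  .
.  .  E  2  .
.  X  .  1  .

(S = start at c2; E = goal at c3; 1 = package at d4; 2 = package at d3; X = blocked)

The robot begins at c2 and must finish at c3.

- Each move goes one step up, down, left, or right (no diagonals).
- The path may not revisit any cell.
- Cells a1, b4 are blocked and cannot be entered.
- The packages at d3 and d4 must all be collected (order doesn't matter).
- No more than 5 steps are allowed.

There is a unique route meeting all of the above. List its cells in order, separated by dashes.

c2 - d2 - d3 - d4 - c4 - c3

Any route must reach d3 and d4 and still end at c3 within 5 moves, so the order of the required stops is forced.
Route from c2: right 1 to d2, down 2 to d4, left 1 to c4, up 1 to c3 — 5 moves in all.
Check: all required cells visited; 5 ≤ 5 moves.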